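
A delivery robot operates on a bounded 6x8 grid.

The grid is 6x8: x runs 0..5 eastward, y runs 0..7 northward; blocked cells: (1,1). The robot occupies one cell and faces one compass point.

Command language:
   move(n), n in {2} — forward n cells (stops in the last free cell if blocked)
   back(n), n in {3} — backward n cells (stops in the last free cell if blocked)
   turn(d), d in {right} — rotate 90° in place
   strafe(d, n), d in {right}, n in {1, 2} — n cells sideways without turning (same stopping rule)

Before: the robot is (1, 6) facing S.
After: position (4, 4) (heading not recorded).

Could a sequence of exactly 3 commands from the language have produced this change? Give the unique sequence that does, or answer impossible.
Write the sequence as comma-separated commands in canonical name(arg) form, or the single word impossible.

key: order matters: swapping move(2) and back(3) lands elsewhere
initial: (1, 6) facing S
step 1 (move(2)): (1, 4) facing S
step 2 (turn(right)): (1, 4) facing W
step 3 (back(3)): (4, 4) facing W
no rival 3-sequence matches.

move(2), turn(right), back(3)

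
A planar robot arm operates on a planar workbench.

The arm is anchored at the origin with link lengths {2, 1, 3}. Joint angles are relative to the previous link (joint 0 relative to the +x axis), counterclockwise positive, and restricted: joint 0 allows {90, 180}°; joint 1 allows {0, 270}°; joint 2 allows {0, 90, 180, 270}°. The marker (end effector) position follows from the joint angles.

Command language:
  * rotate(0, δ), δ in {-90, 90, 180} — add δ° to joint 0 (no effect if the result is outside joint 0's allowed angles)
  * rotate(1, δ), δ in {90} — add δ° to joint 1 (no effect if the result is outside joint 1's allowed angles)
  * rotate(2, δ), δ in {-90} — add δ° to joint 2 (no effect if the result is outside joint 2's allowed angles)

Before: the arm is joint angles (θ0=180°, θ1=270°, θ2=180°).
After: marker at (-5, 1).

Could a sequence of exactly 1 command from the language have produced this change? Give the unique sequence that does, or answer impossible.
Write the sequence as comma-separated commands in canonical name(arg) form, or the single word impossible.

start: joint angles (θ0=180°, θ1=270°, θ2=180°)
step 1 (rotate(2, -90)): joint angles (θ0=180°, θ1=270°, θ2=90°)
all 5 alternatives checked — unique.

rotate(2, -90)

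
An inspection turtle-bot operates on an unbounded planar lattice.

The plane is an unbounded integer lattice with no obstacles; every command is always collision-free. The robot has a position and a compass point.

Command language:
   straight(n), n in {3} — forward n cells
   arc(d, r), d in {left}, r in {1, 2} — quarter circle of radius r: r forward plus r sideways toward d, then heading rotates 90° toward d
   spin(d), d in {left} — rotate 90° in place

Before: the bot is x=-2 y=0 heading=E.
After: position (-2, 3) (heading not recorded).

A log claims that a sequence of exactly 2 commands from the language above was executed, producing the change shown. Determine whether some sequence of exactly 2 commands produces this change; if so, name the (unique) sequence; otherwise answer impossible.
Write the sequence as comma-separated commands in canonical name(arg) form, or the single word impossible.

key: order matters: swapping spin(left) and straight(3) lands elsewhere
start: x=-2 y=0 heading=E
[1] after spin(left): x=-2 y=0 heading=N
[2] after straight(3): x=-2 y=3 heading=N
uniquely the one of 16 2-step routes that fits.

spin(left), straight(3)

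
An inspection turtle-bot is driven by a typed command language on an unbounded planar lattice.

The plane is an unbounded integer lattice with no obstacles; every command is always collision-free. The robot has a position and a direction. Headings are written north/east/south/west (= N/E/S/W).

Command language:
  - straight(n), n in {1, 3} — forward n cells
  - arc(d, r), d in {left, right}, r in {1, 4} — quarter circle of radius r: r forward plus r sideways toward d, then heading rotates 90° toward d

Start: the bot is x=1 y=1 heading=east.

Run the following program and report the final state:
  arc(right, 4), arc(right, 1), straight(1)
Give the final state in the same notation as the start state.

t0: x=1 y=1 heading=east
[1] after arc(right, 4): x=5 y=-3 heading=south
[2] after arc(right, 1): x=4 y=-4 heading=west
[3] after straight(1): x=3 y=-4 heading=west

x=3 y=-4 heading=west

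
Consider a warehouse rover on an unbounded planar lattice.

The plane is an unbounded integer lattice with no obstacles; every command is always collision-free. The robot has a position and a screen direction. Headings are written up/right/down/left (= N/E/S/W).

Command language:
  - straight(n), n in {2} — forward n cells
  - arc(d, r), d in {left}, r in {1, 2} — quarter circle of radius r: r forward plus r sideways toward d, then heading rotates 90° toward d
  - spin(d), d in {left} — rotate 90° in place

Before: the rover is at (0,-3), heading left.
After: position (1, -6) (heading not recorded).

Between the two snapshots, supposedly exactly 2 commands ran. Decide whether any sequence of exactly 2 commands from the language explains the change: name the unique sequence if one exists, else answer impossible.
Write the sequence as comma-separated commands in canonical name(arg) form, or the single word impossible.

arc(left, 1), arc(left, 2)

key: order matters: swapping arc(left, 1) and arc(left, 2) lands elsewhere
initial: at (0,-3), heading left
1. arc(left, 1) → at (-1,-4), heading down
2. arc(left, 2) → at (1,-6), heading right
no rival 2-sequence matches.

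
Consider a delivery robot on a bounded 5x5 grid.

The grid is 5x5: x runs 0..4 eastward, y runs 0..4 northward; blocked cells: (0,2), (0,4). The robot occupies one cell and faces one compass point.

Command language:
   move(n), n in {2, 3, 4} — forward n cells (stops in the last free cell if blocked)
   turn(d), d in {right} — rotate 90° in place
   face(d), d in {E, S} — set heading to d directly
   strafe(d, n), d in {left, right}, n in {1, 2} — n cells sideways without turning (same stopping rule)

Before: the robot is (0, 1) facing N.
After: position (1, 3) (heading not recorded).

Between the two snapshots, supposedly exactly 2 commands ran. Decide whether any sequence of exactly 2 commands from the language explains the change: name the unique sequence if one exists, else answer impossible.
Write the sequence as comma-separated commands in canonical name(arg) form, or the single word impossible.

strafe(right, 1), move(2)

key: order matters: swapping strafe(right, 1) and move(2) lands elsewhere
begin: (0, 1) facing N
step 1 (strafe(right, 1)): (1, 1) facing N
step 2 (move(2)): (1, 3) facing N
no other 2-command option fits: unique.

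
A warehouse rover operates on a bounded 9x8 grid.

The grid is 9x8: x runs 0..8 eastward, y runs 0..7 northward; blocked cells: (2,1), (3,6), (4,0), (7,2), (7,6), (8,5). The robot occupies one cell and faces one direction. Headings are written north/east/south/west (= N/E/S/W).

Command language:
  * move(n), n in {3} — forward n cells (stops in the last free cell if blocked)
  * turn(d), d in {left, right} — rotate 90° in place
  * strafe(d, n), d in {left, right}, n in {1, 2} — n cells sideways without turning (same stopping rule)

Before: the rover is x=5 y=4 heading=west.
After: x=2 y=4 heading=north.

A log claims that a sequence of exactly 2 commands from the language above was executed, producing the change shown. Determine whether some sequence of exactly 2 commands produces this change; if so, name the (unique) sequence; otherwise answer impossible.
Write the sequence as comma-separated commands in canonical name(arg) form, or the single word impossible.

move(3), turn(right)

key: running turn(right) before move(3) would end elsewhere — order is forced
from: x=5 y=4 heading=west
[1] after move(3): x=2 y=4 heading=west
[2] after turn(right): x=2 y=4 heading=north
uniquely the one of 49 2-step routes that fits.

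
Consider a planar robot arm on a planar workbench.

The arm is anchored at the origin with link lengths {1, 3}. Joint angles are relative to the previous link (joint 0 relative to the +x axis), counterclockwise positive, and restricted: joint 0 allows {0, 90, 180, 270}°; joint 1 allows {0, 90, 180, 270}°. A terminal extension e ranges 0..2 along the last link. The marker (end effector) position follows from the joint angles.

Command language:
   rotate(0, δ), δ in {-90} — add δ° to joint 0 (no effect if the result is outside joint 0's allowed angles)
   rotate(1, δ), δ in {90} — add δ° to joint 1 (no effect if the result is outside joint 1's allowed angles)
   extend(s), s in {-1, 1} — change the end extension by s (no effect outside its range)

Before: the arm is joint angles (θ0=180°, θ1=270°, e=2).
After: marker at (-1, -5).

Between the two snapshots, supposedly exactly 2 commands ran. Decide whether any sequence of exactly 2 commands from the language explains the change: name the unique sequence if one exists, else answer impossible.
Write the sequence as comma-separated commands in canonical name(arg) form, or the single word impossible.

begin: joint angles (θ0=180°, θ1=270°, e=2)
step 1 (rotate(1, 90)): joint angles (θ0=180°, θ1=0°, e=2)
step 2 (rotate(1, 90)): joint angles (θ0=180°, θ1=90°, e=2)
all 16 alternatives checked — unique.

rotate(1, 90), rotate(1, 90)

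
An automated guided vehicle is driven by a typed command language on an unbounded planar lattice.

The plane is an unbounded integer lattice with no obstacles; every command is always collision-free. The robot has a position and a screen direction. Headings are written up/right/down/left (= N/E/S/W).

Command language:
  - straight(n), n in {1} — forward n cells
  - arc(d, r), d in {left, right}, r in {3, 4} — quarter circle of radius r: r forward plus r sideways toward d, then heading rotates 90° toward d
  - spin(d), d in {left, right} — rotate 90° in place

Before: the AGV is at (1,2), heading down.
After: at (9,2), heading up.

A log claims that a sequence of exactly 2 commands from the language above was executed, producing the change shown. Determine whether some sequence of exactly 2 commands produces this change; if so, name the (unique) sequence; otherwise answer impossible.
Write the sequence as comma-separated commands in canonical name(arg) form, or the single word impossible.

arc(left, 4), arc(left, 4)

key: position moved to (9,2) AND the heading swung to N — translation plus rotation needed
t0: at (1,2), heading down
t=1 arc(left, 4) ⇒ at (5,-2), heading right
t=2 arc(left, 4) ⇒ at (9,2), heading up
uniquely the one of 49 2-step routes that fits.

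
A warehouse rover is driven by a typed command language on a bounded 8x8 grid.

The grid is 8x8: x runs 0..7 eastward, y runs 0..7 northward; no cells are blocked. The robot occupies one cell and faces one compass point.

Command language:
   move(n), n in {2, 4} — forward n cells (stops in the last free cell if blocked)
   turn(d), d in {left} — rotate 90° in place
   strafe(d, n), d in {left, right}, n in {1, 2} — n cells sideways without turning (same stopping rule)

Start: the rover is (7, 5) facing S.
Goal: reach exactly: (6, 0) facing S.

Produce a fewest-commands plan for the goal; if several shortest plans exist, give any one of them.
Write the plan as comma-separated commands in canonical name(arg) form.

move(2), strafe(right, 1), move(4)

begin: (7, 5) facing S
step 1 (move(2)): (7, 3) facing S
step 2 (strafe(right, 1)): (6, 3) facing S
step 3 (move(4)): (6, 0) facing S
shorter routes all fall short; 3 is best.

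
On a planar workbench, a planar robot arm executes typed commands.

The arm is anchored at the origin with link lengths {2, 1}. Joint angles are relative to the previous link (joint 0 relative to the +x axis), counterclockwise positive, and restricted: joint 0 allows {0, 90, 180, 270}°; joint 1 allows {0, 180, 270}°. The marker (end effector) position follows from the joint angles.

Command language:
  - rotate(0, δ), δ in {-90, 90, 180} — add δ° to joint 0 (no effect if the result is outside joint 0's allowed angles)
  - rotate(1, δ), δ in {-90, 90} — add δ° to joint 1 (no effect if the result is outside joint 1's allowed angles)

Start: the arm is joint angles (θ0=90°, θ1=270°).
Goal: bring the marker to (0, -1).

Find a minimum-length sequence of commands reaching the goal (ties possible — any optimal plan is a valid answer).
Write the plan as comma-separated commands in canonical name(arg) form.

start: joint angles (θ0=90°, θ1=270°)
[1] after rotate(0, 180): joint angles (θ0=270°, θ1=270°)
[2] after rotate(1, -90): joint angles (θ0=270°, θ1=180°)
minimal: 2 command(s), checked below 2.

rotate(0, 180), rotate(1, -90)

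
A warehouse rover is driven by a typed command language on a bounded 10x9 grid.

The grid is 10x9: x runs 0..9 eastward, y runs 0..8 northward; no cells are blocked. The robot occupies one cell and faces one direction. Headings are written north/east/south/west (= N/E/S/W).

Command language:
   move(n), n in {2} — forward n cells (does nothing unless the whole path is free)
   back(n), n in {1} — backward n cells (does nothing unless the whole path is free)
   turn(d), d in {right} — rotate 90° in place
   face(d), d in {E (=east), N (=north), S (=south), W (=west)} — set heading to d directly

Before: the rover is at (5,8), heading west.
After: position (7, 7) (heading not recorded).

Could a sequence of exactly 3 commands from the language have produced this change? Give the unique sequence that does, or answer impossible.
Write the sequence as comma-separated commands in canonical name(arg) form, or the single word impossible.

checked all 3-command options: none fits.

impossible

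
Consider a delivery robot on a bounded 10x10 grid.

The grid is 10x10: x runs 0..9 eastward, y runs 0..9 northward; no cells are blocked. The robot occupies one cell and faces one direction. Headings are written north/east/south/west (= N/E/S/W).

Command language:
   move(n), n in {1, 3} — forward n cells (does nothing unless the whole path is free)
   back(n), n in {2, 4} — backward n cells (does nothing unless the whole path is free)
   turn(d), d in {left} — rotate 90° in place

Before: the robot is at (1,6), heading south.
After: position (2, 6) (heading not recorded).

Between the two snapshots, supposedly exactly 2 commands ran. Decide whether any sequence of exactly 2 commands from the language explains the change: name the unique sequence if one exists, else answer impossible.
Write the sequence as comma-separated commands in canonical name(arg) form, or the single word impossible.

key: running move(1) before turn(left) would end elsewhere — order is forced
t0: at (1,6), heading south
[1] after turn(left): at (1,6), heading east
[2] after move(1): at (2,6), heading east
all 25 alternatives checked — unique.

turn(left), move(1)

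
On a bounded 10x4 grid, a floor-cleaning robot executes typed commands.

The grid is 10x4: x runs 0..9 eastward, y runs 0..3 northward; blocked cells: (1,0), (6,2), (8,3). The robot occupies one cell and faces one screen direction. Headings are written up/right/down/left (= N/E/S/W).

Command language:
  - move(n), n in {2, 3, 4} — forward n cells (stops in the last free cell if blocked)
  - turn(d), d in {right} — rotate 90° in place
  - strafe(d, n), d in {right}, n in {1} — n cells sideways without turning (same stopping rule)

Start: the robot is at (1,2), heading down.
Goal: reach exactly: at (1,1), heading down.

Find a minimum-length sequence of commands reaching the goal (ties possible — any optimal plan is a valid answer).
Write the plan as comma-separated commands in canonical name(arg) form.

start: at (1,2), heading down
[1] after move(2): at (1,1), heading down
nothing shorter than 1 reaches the goal.

move(2)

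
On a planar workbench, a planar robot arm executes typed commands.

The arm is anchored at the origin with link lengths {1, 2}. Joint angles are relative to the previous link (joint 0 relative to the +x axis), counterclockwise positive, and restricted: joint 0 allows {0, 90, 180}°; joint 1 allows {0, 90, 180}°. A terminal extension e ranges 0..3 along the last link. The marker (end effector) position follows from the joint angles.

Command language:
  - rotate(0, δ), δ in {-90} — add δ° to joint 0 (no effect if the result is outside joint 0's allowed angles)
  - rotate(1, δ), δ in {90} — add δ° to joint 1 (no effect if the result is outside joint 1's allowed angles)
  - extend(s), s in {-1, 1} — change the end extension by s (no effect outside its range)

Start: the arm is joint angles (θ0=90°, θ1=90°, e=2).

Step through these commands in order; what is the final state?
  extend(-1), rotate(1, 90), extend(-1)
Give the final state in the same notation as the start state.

from: joint angles (θ0=90°, θ1=90°, e=2)
t=1 extend(-1) ⇒ joint angles (θ0=90°, θ1=90°, e=1)
t=2 rotate(1, 90) ⇒ joint angles (θ0=90°, θ1=180°, e=1)
t=3 extend(-1) ⇒ joint angles (θ0=90°, θ1=180°, e=0)

joint angles (θ0=90°, θ1=180°, e=0)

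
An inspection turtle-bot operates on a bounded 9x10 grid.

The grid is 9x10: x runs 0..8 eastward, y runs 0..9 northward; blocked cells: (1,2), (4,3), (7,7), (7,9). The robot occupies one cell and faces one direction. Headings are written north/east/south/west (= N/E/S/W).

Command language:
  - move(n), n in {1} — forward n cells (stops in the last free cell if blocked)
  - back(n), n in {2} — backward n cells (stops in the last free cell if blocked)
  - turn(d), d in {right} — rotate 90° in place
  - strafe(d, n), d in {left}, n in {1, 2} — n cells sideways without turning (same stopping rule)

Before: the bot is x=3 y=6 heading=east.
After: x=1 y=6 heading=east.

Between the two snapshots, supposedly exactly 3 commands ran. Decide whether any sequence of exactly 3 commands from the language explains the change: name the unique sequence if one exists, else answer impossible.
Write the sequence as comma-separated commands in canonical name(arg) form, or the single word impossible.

back(2), back(2), move(1)

key: the second back(2) runs into the grid edge before its full distance
start: x=3 y=6 heading=east
[1] after back(2): x=1 y=6 heading=east
[2] after back(2): x=0 y=6 heading=east
[3] after move(1): x=1 y=6 heading=east
all 125 alternatives checked — unique.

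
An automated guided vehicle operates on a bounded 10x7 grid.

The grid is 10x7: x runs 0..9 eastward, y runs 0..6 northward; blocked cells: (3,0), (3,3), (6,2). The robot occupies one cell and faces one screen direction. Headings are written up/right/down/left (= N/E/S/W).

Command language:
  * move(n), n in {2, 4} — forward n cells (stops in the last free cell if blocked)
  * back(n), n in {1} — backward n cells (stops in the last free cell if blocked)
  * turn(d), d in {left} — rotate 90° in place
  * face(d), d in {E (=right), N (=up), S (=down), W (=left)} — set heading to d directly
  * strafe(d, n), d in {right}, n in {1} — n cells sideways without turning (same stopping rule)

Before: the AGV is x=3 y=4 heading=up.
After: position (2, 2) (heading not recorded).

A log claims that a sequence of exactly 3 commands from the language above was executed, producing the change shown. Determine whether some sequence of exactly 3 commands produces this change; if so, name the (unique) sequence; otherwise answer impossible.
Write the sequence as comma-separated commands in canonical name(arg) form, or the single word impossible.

key: running move(2) before face(S) would end elsewhere — order is forced
from: x=3 y=4 heading=up
t=1 face(S) ⇒ x=3 y=4 heading=down
t=2 strafe(right, 1) ⇒ x=2 y=4 heading=down
t=3 move(2) ⇒ x=2 y=2 heading=down
no rival 3-sequence matches.

face(S), strafe(right, 1), move(2)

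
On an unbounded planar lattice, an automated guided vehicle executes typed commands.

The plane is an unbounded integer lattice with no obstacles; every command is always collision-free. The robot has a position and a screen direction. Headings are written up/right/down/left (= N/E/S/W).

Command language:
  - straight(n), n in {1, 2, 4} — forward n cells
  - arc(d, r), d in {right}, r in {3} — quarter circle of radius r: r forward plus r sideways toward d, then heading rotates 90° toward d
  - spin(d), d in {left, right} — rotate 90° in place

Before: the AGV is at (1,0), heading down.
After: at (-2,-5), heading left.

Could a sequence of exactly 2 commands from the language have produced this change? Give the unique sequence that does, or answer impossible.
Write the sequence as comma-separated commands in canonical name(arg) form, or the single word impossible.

key: running arc(right, 3) before straight(2) would end elsewhere — order is forced
initial: at (1,0), heading down
1. straight(2) → at (1,-2), heading down
2. arc(right, 3) → at (-2,-5), heading left
all 36 alternatives checked — unique.

straight(2), arc(right, 3)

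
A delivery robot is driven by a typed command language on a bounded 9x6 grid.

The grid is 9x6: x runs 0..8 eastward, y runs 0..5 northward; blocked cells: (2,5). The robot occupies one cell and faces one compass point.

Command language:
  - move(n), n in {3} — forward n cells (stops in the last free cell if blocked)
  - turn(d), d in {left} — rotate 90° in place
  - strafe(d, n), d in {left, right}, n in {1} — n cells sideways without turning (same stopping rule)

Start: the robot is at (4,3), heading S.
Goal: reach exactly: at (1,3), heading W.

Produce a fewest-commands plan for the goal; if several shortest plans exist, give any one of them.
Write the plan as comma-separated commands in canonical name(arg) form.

begin: at (4,3), heading S
step 1 (turn(left)): at (4,3), heading E
step 2 (turn(left)): at (4,3), heading N
step 3 (turn(left)): at (4,3), heading W
step 4 (move(3)): at (1,3), heading W
nothing shorter than 4 reaches the goal.

turn(left), turn(left), turn(left), move(3)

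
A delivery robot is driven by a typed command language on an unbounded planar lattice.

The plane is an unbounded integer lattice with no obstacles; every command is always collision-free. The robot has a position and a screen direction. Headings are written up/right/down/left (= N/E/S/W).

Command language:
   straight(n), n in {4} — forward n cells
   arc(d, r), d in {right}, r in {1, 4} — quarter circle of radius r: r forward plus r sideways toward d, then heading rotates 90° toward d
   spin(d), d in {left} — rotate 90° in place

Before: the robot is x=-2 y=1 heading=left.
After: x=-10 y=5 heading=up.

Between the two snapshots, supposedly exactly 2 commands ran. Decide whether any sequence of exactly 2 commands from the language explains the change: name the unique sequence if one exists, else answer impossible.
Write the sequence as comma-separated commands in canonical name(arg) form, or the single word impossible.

key: position moved to (-10,5) AND the heading swung to N — translation plus rotation needed
start: x=-2 y=1 heading=left
[1] after straight(4): x=-6 y=1 heading=left
[2] after arc(right, 4): x=-10 y=5 heading=up
all 16 alternatives checked — unique.

straight(4), arc(right, 4)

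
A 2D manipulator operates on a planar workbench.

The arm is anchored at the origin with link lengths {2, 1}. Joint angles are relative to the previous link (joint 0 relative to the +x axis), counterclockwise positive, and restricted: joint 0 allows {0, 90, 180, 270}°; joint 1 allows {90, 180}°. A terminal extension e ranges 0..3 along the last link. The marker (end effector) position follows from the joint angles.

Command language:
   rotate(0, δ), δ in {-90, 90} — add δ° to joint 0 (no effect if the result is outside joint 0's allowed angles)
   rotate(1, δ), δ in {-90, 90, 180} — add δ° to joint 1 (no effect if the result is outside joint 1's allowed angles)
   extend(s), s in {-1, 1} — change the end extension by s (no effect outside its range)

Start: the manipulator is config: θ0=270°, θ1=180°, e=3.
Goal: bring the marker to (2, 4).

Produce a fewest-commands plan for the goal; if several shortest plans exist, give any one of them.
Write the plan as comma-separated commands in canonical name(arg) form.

rotate(0, 90), rotate(1, -90)

initial: config: θ0=270°, θ1=180°, e=3
1. rotate(0, 90) → config: θ0=0°, θ1=180°, e=3
2. rotate(1, -90) → config: θ0=0°, θ1=90°, e=3
shorter routes all fall short; 2 is best.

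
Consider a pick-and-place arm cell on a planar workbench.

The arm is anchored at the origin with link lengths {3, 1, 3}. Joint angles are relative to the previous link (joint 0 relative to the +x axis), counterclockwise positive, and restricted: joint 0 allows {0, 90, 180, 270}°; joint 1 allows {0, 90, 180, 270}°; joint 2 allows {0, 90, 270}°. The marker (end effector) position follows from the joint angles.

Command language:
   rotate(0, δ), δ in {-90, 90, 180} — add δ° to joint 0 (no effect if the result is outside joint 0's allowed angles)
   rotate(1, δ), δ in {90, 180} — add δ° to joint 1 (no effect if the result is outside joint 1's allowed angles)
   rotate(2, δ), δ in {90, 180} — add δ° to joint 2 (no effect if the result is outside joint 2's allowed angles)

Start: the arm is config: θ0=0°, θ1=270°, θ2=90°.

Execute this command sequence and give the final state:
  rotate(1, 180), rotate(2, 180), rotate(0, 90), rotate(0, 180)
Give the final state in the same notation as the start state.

config: θ0=270°, θ1=90°, θ2=270°

start: config: θ0=0°, θ1=270°, θ2=90°
t=1 rotate(1, 180) ⇒ config: θ0=0°, θ1=90°, θ2=90°
t=2 rotate(2, 180) ⇒ config: θ0=0°, θ1=90°, θ2=270°
t=3 rotate(0, 90) ⇒ config: θ0=90°, θ1=90°, θ2=270°
t=4 rotate(0, 180) ⇒ config: θ0=270°, θ1=90°, θ2=270°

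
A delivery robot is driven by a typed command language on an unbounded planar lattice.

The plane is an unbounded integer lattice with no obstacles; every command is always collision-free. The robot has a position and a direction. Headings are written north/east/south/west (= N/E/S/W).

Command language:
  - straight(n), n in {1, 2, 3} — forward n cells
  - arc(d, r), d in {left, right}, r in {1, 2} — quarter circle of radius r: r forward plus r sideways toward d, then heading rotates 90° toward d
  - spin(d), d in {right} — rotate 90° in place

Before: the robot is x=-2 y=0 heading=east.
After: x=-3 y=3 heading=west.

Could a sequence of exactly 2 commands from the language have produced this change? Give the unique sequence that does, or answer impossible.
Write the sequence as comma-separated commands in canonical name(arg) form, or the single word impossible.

key: order matters: swapping arc(left, 1) and arc(left, 2) lands elsewhere
begin: x=-2 y=0 heading=east
1. arc(left, 1) → x=-1 y=1 heading=north
2. arc(left, 2) → x=-3 y=3 heading=west
uniquely the one of 64 2-step routes that fits.

arc(left, 1), arc(left, 2)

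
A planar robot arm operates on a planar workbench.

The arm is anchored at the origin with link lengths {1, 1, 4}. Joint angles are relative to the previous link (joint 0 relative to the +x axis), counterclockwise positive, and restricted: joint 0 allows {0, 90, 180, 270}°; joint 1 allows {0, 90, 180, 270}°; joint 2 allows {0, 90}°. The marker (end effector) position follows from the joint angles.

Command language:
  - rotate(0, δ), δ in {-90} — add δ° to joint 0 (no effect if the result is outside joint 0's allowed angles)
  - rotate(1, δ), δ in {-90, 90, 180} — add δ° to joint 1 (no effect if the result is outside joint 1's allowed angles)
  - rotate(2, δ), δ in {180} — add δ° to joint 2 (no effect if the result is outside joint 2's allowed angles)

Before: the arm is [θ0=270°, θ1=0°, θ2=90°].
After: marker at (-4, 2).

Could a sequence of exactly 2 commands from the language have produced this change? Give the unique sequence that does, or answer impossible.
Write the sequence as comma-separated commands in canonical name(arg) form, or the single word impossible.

begin: [θ0=270°, θ1=0°, θ2=90°]
[1] after rotate(0, -90): [θ0=180°, θ1=0°, θ2=90°]
[2] after rotate(0, -90): [θ0=90°, θ1=0°, θ2=90°]
uniquely the one of 25 2-step routes that fits.

rotate(0, -90), rotate(0, -90)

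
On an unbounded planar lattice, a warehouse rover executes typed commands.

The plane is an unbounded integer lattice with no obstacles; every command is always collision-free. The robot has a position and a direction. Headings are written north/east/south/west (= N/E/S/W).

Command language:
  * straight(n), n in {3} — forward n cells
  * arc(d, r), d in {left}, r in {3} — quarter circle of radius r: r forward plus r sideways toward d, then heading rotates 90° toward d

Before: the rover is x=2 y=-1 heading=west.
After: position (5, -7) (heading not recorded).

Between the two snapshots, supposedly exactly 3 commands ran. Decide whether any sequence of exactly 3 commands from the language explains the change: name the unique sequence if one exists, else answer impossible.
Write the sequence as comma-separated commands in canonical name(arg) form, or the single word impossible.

arc(left, 3), arc(left, 3), straight(3)

key: order matters: swapping arc(left, 3) and straight(3) lands elsewhere
from: x=2 y=-1 heading=west
1. arc(left, 3) → x=-1 y=-4 heading=south
2. arc(left, 3) → x=2 y=-7 heading=east
3. straight(3) → x=5 y=-7 heading=east
all 8 alternatives checked — unique.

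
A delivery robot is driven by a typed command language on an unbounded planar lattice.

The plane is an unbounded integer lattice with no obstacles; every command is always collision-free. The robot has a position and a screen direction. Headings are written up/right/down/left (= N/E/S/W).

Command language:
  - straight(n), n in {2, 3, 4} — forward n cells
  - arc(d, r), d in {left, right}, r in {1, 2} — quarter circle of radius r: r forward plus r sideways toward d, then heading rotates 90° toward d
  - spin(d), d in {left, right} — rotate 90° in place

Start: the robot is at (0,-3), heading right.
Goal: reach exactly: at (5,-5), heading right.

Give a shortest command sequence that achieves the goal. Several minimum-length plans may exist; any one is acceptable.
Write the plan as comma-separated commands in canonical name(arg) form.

arc(right, 1), arc(left, 1), straight(3)

initial: at (0,-3), heading right
1. arc(right, 1) → at (1,-4), heading down
2. arc(left, 1) → at (2,-5), heading right
3. straight(3) → at (5,-5), heading right
minimal: 3 command(s), checked below 3.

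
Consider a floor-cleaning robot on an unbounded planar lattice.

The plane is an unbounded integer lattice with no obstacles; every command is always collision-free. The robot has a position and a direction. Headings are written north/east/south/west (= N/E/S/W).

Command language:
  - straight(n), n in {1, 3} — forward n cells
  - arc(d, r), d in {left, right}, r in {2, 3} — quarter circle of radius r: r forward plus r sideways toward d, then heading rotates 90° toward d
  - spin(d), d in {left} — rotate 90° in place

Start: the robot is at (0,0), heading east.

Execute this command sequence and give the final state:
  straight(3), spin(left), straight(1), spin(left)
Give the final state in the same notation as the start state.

at (3,1), heading west

from: at (0,0), heading east
1. straight(3) → at (3,0), heading east
2. spin(left) → at (3,0), heading north
3. straight(1) → at (3,1), heading north
4. spin(left) → at (3,1), heading west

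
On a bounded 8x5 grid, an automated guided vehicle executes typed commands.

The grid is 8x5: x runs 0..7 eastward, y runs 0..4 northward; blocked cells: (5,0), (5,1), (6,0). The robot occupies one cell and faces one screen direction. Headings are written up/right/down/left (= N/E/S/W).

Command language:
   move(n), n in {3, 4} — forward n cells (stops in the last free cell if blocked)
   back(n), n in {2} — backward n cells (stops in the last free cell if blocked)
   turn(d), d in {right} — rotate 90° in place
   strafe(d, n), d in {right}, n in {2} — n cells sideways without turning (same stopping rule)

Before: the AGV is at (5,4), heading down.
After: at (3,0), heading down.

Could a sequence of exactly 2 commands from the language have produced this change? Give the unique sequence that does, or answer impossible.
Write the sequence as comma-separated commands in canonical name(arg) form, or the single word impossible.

strafe(right, 2), move(4)

key: heading stays S — no command in the sequence turns
from: at (5,4), heading down
step 1 (strafe(right, 2)): at (3,4), heading down
step 2 (move(4)): at (3,0), heading down
no other 2-command option fits: unique.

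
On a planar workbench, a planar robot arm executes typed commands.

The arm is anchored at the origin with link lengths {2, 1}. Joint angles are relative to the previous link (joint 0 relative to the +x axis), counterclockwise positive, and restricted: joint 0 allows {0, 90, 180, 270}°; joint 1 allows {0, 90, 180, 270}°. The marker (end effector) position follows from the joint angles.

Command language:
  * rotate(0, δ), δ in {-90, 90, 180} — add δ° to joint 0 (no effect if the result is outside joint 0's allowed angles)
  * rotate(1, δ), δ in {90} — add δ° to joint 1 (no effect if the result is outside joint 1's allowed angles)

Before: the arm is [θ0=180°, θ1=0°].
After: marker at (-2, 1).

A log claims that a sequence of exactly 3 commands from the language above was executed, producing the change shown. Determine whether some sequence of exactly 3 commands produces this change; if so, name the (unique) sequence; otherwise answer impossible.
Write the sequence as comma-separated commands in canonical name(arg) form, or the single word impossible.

from: [θ0=180°, θ1=0°]
step 1 (rotate(1, 90)): [θ0=180°, θ1=90°]
step 2 (rotate(1, 90)): [θ0=180°, θ1=180°]
step 3 (rotate(1, 90)): [θ0=180°, θ1=270°]
no other 3-command option fits: unique.

rotate(1, 90), rotate(1, 90), rotate(1, 90)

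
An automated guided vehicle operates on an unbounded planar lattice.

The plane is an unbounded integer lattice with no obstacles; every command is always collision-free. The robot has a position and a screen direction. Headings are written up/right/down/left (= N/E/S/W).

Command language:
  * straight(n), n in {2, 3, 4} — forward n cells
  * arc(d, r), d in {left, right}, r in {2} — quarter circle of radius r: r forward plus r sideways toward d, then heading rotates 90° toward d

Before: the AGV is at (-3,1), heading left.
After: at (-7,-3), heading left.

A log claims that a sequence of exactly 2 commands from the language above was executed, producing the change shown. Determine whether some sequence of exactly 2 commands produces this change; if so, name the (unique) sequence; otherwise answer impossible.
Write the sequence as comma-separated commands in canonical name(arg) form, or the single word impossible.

arc(left, 2), arc(right, 2)

key: running arc(right, 2) before arc(left, 2) would end elsewhere — order is forced
start: at (-3,1), heading left
t=1 arc(left, 2) ⇒ at (-5,-1), heading down
t=2 arc(right, 2) ⇒ at (-7,-3), heading left
uniquely the one of 25 2-step routes that fits.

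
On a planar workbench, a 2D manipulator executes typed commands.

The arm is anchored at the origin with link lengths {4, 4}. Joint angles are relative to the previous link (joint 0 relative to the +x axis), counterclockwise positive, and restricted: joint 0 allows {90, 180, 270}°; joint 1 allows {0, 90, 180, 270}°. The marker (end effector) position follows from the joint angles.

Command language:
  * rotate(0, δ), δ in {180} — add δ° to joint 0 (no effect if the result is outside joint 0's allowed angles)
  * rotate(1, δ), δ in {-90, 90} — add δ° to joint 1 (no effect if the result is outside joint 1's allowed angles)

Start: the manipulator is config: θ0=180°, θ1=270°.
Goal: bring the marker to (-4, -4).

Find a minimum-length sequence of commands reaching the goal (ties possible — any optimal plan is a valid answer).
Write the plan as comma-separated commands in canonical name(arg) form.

initial: config: θ0=180°, θ1=270°
t=1 rotate(1, -90) ⇒ config: θ0=180°, θ1=180°
t=2 rotate(1, -90) ⇒ config: θ0=180°, θ1=90°
shorter routes all fall short; 2 is best.

rotate(1, -90), rotate(1, -90)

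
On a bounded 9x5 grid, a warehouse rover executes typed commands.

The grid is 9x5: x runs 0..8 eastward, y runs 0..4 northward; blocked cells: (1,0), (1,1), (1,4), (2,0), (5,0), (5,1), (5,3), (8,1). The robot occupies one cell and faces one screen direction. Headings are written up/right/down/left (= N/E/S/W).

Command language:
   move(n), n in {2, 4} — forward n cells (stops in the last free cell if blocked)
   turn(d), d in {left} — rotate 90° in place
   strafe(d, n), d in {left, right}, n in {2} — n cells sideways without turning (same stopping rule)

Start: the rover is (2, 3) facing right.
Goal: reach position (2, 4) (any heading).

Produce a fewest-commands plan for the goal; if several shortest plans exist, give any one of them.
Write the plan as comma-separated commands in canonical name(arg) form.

start: (2, 3) facing right
[1] after strafe(left, 2): (2, 4) facing right
minimal: 1 command(s), checked below 1.

strafe(left, 2)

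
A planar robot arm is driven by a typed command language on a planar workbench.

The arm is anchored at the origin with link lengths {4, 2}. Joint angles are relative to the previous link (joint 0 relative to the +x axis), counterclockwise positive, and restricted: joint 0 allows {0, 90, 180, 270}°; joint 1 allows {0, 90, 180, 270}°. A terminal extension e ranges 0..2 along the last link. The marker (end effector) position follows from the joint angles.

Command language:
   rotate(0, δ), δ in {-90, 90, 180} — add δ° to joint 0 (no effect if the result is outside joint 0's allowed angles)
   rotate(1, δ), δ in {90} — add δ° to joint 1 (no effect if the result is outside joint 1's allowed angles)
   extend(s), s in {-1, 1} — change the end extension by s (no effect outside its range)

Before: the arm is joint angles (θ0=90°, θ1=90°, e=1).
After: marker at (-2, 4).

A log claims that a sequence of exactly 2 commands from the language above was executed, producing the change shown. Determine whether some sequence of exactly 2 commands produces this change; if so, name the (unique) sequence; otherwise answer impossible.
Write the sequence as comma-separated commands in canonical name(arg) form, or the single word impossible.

begin: joint angles (θ0=90°, θ1=90°, e=1)
[1] after extend(-1): joint angles (θ0=90°, θ1=90°, e=0)
[2] after extend(-1): joint angles (θ0=90°, θ1=90°, e=0)
all 36 alternatives checked — unique.

extend(-1), extend(-1)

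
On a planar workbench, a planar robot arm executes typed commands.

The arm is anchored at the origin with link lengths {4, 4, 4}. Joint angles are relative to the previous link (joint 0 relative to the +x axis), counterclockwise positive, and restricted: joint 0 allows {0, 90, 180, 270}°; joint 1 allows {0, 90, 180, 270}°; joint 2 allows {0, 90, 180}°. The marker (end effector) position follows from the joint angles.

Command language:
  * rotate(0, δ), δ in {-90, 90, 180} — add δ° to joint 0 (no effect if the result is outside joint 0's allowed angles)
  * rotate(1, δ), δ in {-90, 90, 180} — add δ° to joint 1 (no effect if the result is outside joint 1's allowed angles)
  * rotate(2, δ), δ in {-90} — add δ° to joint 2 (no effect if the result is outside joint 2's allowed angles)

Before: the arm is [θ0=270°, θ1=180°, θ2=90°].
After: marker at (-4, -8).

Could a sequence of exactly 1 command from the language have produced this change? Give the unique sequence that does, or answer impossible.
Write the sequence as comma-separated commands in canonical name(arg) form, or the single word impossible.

from: [θ0=270°, θ1=180°, θ2=90°]
[1] after rotate(1, 90): [θ0=270°, θ1=270°, θ2=90°]
all 7 alternatives checked — unique.

rotate(1, 90)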